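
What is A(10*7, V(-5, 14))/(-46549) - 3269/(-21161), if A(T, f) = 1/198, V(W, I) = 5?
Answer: 4304196811/27862090146 ≈ 0.15448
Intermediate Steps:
A(T, f) = 1/198
A(10*7, V(-5, 14))/(-46549) - 3269/(-21161) = (1/198)/(-46549) - 3269/(-21161) = (1/198)*(-1/46549) - 3269*(-1/21161) = -1/9216702 + 467/3023 = 4304196811/27862090146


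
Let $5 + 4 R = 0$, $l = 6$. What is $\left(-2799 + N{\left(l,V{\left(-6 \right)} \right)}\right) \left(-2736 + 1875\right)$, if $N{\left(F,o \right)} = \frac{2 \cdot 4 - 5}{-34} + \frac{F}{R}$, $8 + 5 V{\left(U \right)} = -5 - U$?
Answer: $\frac{410405121}{170} \approx 2.4141 \cdot 10^{6}$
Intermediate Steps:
$R = - \frac{5}{4}$ ($R = - \frac{5}{4} + \frac{1}{4} \cdot 0 = - \frac{5}{4} + 0 = - \frac{5}{4} \approx -1.25$)
$V{\left(U \right)} = - \frac{13}{5} - \frac{U}{5}$ ($V{\left(U \right)} = - \frac{8}{5} + \frac{-5 - U}{5} = - \frac{8}{5} - \left(1 + \frac{U}{5}\right) = - \frac{13}{5} - \frac{U}{5}$)
$N{\left(F,o \right)} = - \frac{3}{34} - \frac{4 F}{5}$ ($N{\left(F,o \right)} = \frac{2 \cdot 4 - 5}{-34} + \frac{F}{- \frac{5}{4}} = \left(8 - 5\right) \left(- \frac{1}{34}\right) + F \left(- \frac{4}{5}\right) = 3 \left(- \frac{1}{34}\right) - \frac{4 F}{5} = - \frac{3}{34} - \frac{4 F}{5}$)
$\left(-2799 + N{\left(l,V{\left(-6 \right)} \right)}\right) \left(-2736 + 1875\right) = \left(-2799 - \frac{831}{170}\right) \left(-2736 + 1875\right) = \left(-2799 - \frac{831}{170}\right) \left(-861\right) = \left(- \frac{476661}{170}\right) \left(-861\right) = \frac{410405121}{170}$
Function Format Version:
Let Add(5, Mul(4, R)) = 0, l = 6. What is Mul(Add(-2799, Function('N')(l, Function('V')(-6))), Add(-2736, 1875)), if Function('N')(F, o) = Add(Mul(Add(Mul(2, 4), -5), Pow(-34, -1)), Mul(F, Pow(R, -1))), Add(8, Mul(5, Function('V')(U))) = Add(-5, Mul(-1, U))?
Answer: Rational(410405121, 170) ≈ 2.4141e+6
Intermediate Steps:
R = Rational(-5, 4) (R = Add(Rational(-5, 4), Mul(Rational(1, 4), 0)) = Add(Rational(-5, 4), 0) = Rational(-5, 4) ≈ -1.2500)
Function('V')(U) = Add(Rational(-13, 5), Mul(Rational(-1, 5), U)) (Function('V')(U) = Add(Rational(-8, 5), Mul(Rational(1, 5), Add(-5, Mul(-1, U)))) = Add(Rational(-8, 5), Add(-1, Mul(Rational(-1, 5), U))) = Add(Rational(-13, 5), Mul(Rational(-1, 5), U)))
Function('N')(F, o) = Add(Rational(-3, 34), Mul(Rational(-4, 5), F)) (Function('N')(F, o) = Add(Mul(Add(Mul(2, 4), -5), Pow(-34, -1)), Mul(F, Pow(Rational(-5, 4), -1))) = Add(Mul(Add(8, -5), Rational(-1, 34)), Mul(F, Rational(-4, 5))) = Add(Mul(3, Rational(-1, 34)), Mul(Rational(-4, 5), F)) = Add(Rational(-3, 34), Mul(Rational(-4, 5), F)))
Mul(Add(-2799, Function('N')(l, Function('V')(-6))), Add(-2736, 1875)) = Mul(Add(-2799, Add(Rational(-3, 34), Mul(Rational(-4, 5), 6))), Add(-2736, 1875)) = Mul(Add(-2799, Add(Rational(-3, 34), Rational(-24, 5))), -861) = Mul(Add(-2799, Rational(-831, 170)), -861) = Mul(Rational(-476661, 170), -861) = Rational(410405121, 170)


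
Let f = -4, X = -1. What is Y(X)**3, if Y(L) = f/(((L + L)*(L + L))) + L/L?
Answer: 0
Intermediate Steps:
Y(L) = 1 - 1/L**2 (Y(L) = -4/(L + L)**2 + L/L = -4*1/(4*L**2) + 1 = -1/L**2 + 1 = 1 - 1/L**2)
Y(X)**3 = (1 - 1/(-1)**2)**3 = (1 - 1*1)**3 = (1 - 1)**3 = 0**3 = 0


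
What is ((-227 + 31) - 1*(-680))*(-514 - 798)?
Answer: -635008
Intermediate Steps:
((-227 + 31) - 1*(-680))*(-514 - 798) = (-196 + 680)*(-1312) = 484*(-1312) = -635008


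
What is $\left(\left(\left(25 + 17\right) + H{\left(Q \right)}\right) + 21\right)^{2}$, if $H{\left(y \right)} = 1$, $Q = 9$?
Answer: $4096$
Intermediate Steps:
$\left(\left(\left(25 + 17\right) + H{\left(Q \right)}\right) + 21\right)^{2} = \left(\left(\left(25 + 17\right) + 1\right) + 21\right)^{2} = \left(\left(42 + 1\right) + 21\right)^{2} = \left(43 + 21\right)^{2} = 64^{2} = 4096$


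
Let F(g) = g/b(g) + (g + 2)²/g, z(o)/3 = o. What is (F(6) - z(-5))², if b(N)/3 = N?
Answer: 676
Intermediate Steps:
z(o) = 3*o
b(N) = 3*N
F(g) = ⅓ + (2 + g)²/g (F(g) = g/((3*g)) + (g + 2)²/g = g*(1/(3*g)) + (2 + g)²/g = ⅓ + (2 + g)²/g)
(F(6) - z(-5))² = (((2 + 6)² + (⅓)*6)/6 - 3*(-5))² = ((8² + 2)/6 - 1*(-15))² = ((64 + 2)/6 + 15)² = ((⅙)*66 + 15)² = (11 + 15)² = 26² = 676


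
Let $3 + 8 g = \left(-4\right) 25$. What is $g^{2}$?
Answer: $\frac{10609}{64} \approx 165.77$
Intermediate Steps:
$g = - \frac{103}{8}$ ($g = - \frac{3}{8} + \frac{\left(-4\right) 25}{8} = - \frac{3}{8} + \frac{1}{8} \left(-100\right) = - \frac{3}{8} - \frac{25}{2} = - \frac{103}{8} \approx -12.875$)
$g^{2} = \left(- \frac{103}{8}\right)^{2} = \frac{10609}{64}$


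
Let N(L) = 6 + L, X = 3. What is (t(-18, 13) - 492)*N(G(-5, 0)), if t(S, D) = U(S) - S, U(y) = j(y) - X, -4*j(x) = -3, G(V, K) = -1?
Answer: -9525/4 ≈ -2381.3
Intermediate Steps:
j(x) = 3/4 (j(x) = -1/4*(-3) = 3/4)
U(y) = -9/4 (U(y) = 3/4 - 1*3 = 3/4 - 3 = -9/4)
t(S, D) = -9/4 - S
(t(-18, 13) - 492)*N(G(-5, 0)) = ((-9/4 - 1*(-18)) - 492)*(6 - 1) = ((-9/4 + 18) - 492)*5 = (63/4 - 492)*5 = -1905/4*5 = -9525/4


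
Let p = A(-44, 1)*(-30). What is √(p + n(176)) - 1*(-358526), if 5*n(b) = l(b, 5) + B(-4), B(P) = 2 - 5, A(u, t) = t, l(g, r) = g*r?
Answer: 358526 + √3635/5 ≈ 3.5854e+5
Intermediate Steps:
B(P) = -3
n(b) = -⅗ + b (n(b) = (b*5 - 3)/5 = (5*b - 3)/5 = (-3 + 5*b)/5 = -⅗ + b)
p = -30 (p = 1*(-30) = -30)
√(p + n(176)) - 1*(-358526) = √(-30 + (-⅗ + 176)) - 1*(-358526) = √(-30 + 877/5) + 358526 = √(727/5) + 358526 = √3635/5 + 358526 = 358526 + √3635/5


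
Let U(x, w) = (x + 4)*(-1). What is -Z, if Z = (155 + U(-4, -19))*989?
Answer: -153295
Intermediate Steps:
U(x, w) = -4 - x (U(x, w) = (4 + x)*(-1) = -4 - x)
Z = 153295 (Z = (155 + (-4 - 1*(-4)))*989 = (155 + (-4 + 4))*989 = (155 + 0)*989 = 155*989 = 153295)
-Z = -1*153295 = -153295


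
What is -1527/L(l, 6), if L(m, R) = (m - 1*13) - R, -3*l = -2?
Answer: 4581/55 ≈ 83.291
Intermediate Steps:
l = 2/3 (l = -1/3*(-2) = 2/3 ≈ 0.66667)
L(m, R) = -13 + m - R (L(m, R) = (m - 13) - R = (-13 + m) - R = -13 + m - R)
-1527/L(l, 6) = -1527/(-13 + 2/3 - 1*6) = -1527/(-13 + 2/3 - 6) = -1527/(-55/3) = -1527*(-3/55) = 4581/55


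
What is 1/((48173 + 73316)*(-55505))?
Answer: -1/6743246945 ≈ -1.4830e-10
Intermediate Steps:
1/((48173 + 73316)*(-55505)) = -1/55505/121489 = (1/121489)*(-1/55505) = -1/6743246945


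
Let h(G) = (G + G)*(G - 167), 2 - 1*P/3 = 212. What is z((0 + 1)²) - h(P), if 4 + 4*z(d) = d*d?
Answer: -4016883/4 ≈ -1.0042e+6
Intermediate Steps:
P = -630 (P = 6 - 3*212 = 6 - 636 = -630)
h(G) = 2*G*(-167 + G) (h(G) = (2*G)*(-167 + G) = 2*G*(-167 + G))
z(d) = -1 + d²/4 (z(d) = -1 + (d*d)/4 = -1 + d²/4)
z((0 + 1)²) - h(P) = (-1 + ((0 + 1)²)²/4) - 2*(-630)*(-167 - 630) = (-1 + (1²)²/4) - 2*(-630)*(-797) = (-1 + (¼)*1²) - 1*1004220 = (-1 + (¼)*1) - 1004220 = (-1 + ¼) - 1004220 = -¾ - 1004220 = -4016883/4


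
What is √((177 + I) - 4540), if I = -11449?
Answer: 2*I*√3953 ≈ 125.75*I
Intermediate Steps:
√((177 + I) - 4540) = √((177 - 11449) - 4540) = √(-11272 - 4540) = √(-15812) = 2*I*√3953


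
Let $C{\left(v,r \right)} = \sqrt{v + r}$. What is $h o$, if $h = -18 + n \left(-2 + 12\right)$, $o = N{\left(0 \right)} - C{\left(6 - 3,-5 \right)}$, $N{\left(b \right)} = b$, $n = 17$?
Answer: $- 152 i \sqrt{2} \approx - 214.96 i$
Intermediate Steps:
$C{\left(v,r \right)} = \sqrt{r + v}$
$o = - i \sqrt{2}$ ($o = 0 - \sqrt{-5 + \left(6 - 3\right)} = 0 - \sqrt{-5 + 3} = 0 - \sqrt{-2} = 0 - i \sqrt{2} = - i \sqrt{2} \approx - 1.4142 i$)
$h = 152$ ($h = -18 + 17 \left(-2 + 12\right) = -18 + 17 \cdot 10 = -18 + 170 = 152$)
$h o = 152 \left(- i \sqrt{2}\right) = - 152 i \sqrt{2}$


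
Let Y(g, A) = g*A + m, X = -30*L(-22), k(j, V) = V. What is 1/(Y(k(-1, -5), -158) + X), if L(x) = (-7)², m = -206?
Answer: -1/886 ≈ -0.0011287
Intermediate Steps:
L(x) = 49
X = -1470 (X = -30*49 = -1470)
Y(g, A) = -206 + A*g (Y(g, A) = g*A - 206 = A*g - 206 = -206 + A*g)
1/(Y(k(-1, -5), -158) + X) = 1/((-206 - 158*(-5)) - 1470) = 1/((-206 + 790) - 1470) = 1/(584 - 1470) = 1/(-886) = -1/886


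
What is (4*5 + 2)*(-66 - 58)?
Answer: -2728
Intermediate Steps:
(4*5 + 2)*(-66 - 58) = (20 + 2)*(-124) = 22*(-124) = -2728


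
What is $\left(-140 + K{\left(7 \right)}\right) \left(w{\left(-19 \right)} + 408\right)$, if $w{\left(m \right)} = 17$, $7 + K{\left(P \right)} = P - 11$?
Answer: $-64175$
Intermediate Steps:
$K{\left(P \right)} = -18 + P$ ($K{\left(P \right)} = -7 + \left(P - 11\right) = -7 + \left(-11 + P\right) = -18 + P$)
$\left(-140 + K{\left(7 \right)}\right) \left(w{\left(-19 \right)} + 408\right) = \left(-140 + \left(-18 + 7\right)\right) \left(17 + 408\right) = \left(-140 - 11\right) 425 = \left(-151\right) 425 = -64175$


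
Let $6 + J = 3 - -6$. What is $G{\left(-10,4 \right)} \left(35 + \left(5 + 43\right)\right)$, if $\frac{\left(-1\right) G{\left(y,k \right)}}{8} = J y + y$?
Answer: $26560$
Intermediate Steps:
$J = 3$ ($J = -6 + \left(3 - -6\right) = -6 + \left(3 + 6\right) = -6 + 9 = 3$)
$G{\left(y,k \right)} = - 32 y$ ($G{\left(y,k \right)} = - 8 \left(3 y + y\right) = - 8 \cdot 4 y = - 32 y$)
$G{\left(-10,4 \right)} \left(35 + \left(5 + 43\right)\right) = \left(-32\right) \left(-10\right) \left(35 + \left(5 + 43\right)\right) = 320 \left(35 + 48\right) = 320 \cdot 83 = 26560$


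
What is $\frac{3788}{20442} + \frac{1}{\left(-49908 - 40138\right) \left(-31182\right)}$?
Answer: $\frac{1772666810263}{9566223565404} \approx 0.1853$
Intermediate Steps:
$\frac{3788}{20442} + \frac{1}{\left(-49908 - 40138\right) \left(-31182\right)} = 3788 \cdot \frac{1}{20442} + \frac{1}{-90046} \left(- \frac{1}{31182}\right) = \frac{1894}{10221} - - \frac{1}{2807814372} = \frac{1894}{10221} + \frac{1}{2807814372} = \frac{1772666810263}{9566223565404}$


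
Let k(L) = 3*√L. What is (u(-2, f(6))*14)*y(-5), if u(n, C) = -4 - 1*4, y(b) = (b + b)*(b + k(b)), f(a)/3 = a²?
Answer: -5600 + 3360*I*√5 ≈ -5600.0 + 7513.2*I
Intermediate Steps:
f(a) = 3*a²
y(b) = 2*b*(b + 3*√b) (y(b) = (b + b)*(b + 3*√b) = (2*b)*(b + 3*√b) = 2*b*(b + 3*√b))
u(n, C) = -8 (u(n, C) = -4 - 4 = -8)
(u(-2, f(6))*14)*y(-5) = (-8*14)*(2*(-5)*(-5 + 3*√(-5))) = -224*(-5)*(-5 + 3*(I*√5)) = -224*(-5)*(-5 + 3*I*√5) = -112*(50 - 30*I*√5) = -5600 + 3360*I*√5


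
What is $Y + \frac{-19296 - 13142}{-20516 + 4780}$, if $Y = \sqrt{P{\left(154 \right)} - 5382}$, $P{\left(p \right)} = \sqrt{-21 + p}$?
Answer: $\frac{2317}{1124} + \sqrt{-5382 + \sqrt{133}} \approx 2.0614 + 73.283 i$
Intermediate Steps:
$Y = \sqrt{-5382 + \sqrt{133}}$ ($Y = \sqrt{\sqrt{-21 + 154} - 5382} = \sqrt{\sqrt{133} + \left(-9731 + 4349\right)} = \sqrt{\sqrt{133} - 5382} = \sqrt{-5382 + \sqrt{133}} \approx 73.283 i$)
$Y + \frac{-19296 - 13142}{-20516 + 4780} = \sqrt{-5382 + \sqrt{133}} + \frac{-19296 - 13142}{-20516 + 4780} = \sqrt{-5382 + \sqrt{133}} - \frac{32438}{-15736} = \sqrt{-5382 + \sqrt{133}} - - \frac{2317}{1124} = \sqrt{-5382 + \sqrt{133}} + \frac{2317}{1124} = \frac{2317}{1124} + \sqrt{-5382 + \sqrt{133}}$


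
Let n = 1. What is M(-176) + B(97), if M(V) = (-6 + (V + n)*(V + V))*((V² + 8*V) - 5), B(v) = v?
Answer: 1820903519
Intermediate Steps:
M(V) = (-6 + 2*V*(1 + V))*(-5 + V² + 8*V) (M(V) = (-6 + (V + 1)*(V + V))*((V² + 8*V) - 5) = (-6 + (1 + V)*(2*V))*(-5 + V² + 8*V) = (-6 + 2*V*(1 + V))*(-5 + V² + 8*V))
M(-176) + B(97) = (30 - 58*(-176) + 2*(-176)⁴ + 18*(-176)³) + 97 = (30 + 10208 + 2*959512576 + 18*(-5451776)) + 97 = (30 + 10208 + 1919025152 - 98131968) + 97 = 1820903422 + 97 = 1820903519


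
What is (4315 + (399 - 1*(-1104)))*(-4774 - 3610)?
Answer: -48778112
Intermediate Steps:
(4315 + (399 - 1*(-1104)))*(-4774 - 3610) = (4315 + (399 + 1104))*(-8384) = (4315 + 1503)*(-8384) = 5818*(-8384) = -48778112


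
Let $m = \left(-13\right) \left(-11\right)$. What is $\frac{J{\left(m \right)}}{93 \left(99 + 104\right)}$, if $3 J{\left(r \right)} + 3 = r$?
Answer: $\frac{20}{8091} \approx 0.0024719$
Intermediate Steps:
$m = 143$
$J{\left(r \right)} = -1 + \frac{r}{3}$
$\frac{J{\left(m \right)}}{93 \left(99 + 104\right)} = \frac{-1 + \frac{1}{3} \cdot 143}{93 \left(99 + 104\right)} = \frac{-1 + \frac{143}{3}}{93 \cdot 203} = \frac{140}{3 \cdot 18879} = \frac{140}{3} \cdot \frac{1}{18879} = \frac{20}{8091}$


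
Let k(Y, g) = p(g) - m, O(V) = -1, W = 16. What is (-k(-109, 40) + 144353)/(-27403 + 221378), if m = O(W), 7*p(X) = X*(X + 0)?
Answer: 1008864/1357825 ≈ 0.74300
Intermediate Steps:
p(X) = X²/7 (p(X) = (X*(X + 0))/7 = (X*X)/7 = X²/7)
m = -1
k(Y, g) = 1 + g²/7 (k(Y, g) = g²/7 - 1*(-1) = g²/7 + 1 = 1 + g²/7)
(-k(-109, 40) + 144353)/(-27403 + 221378) = (-(1 + (⅐)*40²) + 144353)/(-27403 + 221378) = (-(1 + (⅐)*1600) + 144353)/193975 = (-(1 + 1600/7) + 144353)*(1/193975) = (-1*1607/7 + 144353)*(1/193975) = (-1607/7 + 144353)*(1/193975) = (1008864/7)*(1/193975) = 1008864/1357825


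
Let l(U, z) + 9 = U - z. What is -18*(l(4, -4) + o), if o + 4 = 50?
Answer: -810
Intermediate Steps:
o = 46 (o = -4 + 50 = 46)
l(U, z) = -9 + U - z (l(U, z) = -9 + (U - z) = -9 + U - z)
-18*(l(4, -4) + o) = -18*((-9 + 4 - 1*(-4)) + 46) = -18*((-9 + 4 + 4) + 46) = -18*(-1 + 46) = -18*45 = -810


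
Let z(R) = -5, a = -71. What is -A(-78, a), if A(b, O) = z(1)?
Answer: 5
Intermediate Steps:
A(b, O) = -5
-A(-78, a) = -1*(-5) = 5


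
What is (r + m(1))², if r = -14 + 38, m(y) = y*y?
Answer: 625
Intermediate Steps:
m(y) = y²
r = 24
(r + m(1))² = (24 + 1²)² = (24 + 1)² = 25² = 625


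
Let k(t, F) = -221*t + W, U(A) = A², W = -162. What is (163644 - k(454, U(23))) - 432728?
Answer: -168588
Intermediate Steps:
k(t, F) = -162 - 221*t (k(t, F) = -221*t - 162 = -162 - 221*t)
(163644 - k(454, U(23))) - 432728 = (163644 - (-162 - 221*454)) - 432728 = (163644 - (-162 - 100334)) - 432728 = (163644 - 1*(-100496)) - 432728 = (163644 + 100496) - 432728 = 264140 - 432728 = -168588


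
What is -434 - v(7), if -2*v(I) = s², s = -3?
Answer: -859/2 ≈ -429.50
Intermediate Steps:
v(I) = -9/2 (v(I) = -½*(-3)² = -½*9 = -9/2)
-434 - v(7) = -434 - 1*(-9/2) = -434 + 9/2 = -859/2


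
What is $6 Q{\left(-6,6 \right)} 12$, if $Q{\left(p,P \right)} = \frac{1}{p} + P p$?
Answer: $-2604$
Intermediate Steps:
$6 Q{\left(-6,6 \right)} 12 = 6 \left(\frac{1}{-6} + 6 \left(-6\right)\right) 12 = 6 \left(- \frac{1}{6} - 36\right) 12 = 6 \left(- \frac{217}{6}\right) 12 = \left(-217\right) 12 = -2604$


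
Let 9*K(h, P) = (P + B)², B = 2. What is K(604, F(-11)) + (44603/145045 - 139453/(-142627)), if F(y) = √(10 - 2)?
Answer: 162514990258/62061999645 + 8*√2/9 ≈ 3.8757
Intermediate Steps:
F(y) = 2*√2 (F(y) = √8 = 2*√2)
K(h, P) = (2 + P)²/9 (K(h, P) = (P + 2)²/9 = (2 + P)²/9)
K(604, F(-11)) + (44603/145045 - 139453/(-142627)) = (2 + 2*√2)²/9 + (44603/145045 - 139453/(-142627)) = (2 + 2*√2)²/9 + (44603*(1/145045) - 139453*(-1/142627)) = (2 + 2*√2)²/9 + (44603/145045 + 139453/142627) = (2 + 2*√2)²/9 + 26588552466/20687333215 = 26588552466/20687333215 + (2 + 2*√2)²/9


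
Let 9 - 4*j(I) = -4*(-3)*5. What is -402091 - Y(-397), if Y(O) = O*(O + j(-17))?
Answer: -2259047/4 ≈ -5.6476e+5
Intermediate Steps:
j(I) = -51/4 (j(I) = 9/4 - (-4*(-3))*5/4 = 9/4 - 3*5 = 9/4 - ¼*60 = 9/4 - 15 = -51/4)
Y(O) = O*(-51/4 + O) (Y(O) = O*(O - 51/4) = O*(-51/4 + O))
-402091 - Y(-397) = -402091 - (-397)*(-51 + 4*(-397))/4 = -402091 - (-397)*(-51 - 1588)/4 = -402091 - (-397)*(-1639)/4 = -402091 - 1*650683/4 = -402091 - 650683/4 = -2259047/4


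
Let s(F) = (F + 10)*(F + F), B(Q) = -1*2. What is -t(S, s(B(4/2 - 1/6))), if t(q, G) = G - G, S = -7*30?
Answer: 0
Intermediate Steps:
B(Q) = -2
s(F) = 2*F*(10 + F) (s(F) = (10 + F)*(2*F) = 2*F*(10 + F))
S = -210
t(q, G) = 0
-t(S, s(B(4/2 - 1/6))) = -1*0 = 0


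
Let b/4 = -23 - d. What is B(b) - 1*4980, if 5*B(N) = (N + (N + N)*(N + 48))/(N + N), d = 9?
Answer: -49959/10 ≈ -4995.9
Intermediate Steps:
b = -128 (b = 4*(-23 - 1*9) = 4*(-23 - 9) = 4*(-32) = -128)
B(N) = (N + 2*N*(48 + N))/(10*N) (B(N) = ((N + (N + N)*(N + 48))/(N + N))/5 = ((N + (2*N)*(48 + N))/((2*N)))/5 = ((N + 2*N*(48 + N))*(1/(2*N)))/5 = ((N + 2*N*(48 + N))/(2*N))/5 = (N + 2*N*(48 + N))/(10*N))
B(b) - 1*4980 = (97/10 + (1/5)*(-128)) - 1*4980 = (97/10 - 128/5) - 4980 = -159/10 - 4980 = -49959/10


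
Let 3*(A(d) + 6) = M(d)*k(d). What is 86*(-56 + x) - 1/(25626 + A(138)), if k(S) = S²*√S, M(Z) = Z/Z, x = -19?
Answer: -2636231072065/408717996 - 529*√138/408717996 ≈ -6450.0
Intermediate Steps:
M(Z) = 1
k(S) = S^(5/2)
A(d) = -6 + d^(5/2)/3 (A(d) = -6 + (1*d^(5/2))/3 = -6 + d^(5/2)/3)
86*(-56 + x) - 1/(25626 + A(138)) = 86*(-56 - 19) - 1/(25626 + (-6 + 138^(5/2)/3)) = 86*(-75) - 1/(25626 + (-6 + (19044*√138)/3)) = -6450 - 1/(25626 + (-6 + 6348*√138)) = -6450 - 1/(25620 + 6348*√138)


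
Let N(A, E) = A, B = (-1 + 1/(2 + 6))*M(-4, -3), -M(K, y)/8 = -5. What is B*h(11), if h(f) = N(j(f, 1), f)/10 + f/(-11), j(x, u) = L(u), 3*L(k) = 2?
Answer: 98/3 ≈ 32.667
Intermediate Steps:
L(k) = ⅔ (L(k) = (⅓)*2 = ⅔)
M(K, y) = 40 (M(K, y) = -8*(-5) = 40)
j(x, u) = ⅔
B = -35 (B = (-1 + 1/(2 + 6))*40 = (-1 + 1/8)*40 = (-1 + ⅛)*40 = -7/8*40 = -35)
h(f) = 1/15 - f/11 (h(f) = (⅔)/10 + f/(-11) = (⅔)*(⅒) + f*(-1/11) = 1/15 - f/11)
B*h(11) = -35*(1/15 - 1/11*11) = -35*(1/15 - 1) = -35*(-14/15) = 98/3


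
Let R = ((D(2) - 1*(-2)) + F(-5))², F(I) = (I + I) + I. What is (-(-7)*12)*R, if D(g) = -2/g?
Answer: 16464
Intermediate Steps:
F(I) = 3*I (F(I) = 2*I + I = 3*I)
R = 196 (R = ((-2/2 - 1*(-2)) + 3*(-5))² = ((-2*½ + 2) - 15)² = ((-1 + 2) - 15)² = (1 - 15)² = (-14)² = 196)
(-(-7)*12)*R = -(-7)*12*196 = -7*(-12)*196 = 84*196 = 16464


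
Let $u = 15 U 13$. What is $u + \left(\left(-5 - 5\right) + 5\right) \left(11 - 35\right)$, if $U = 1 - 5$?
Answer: $-660$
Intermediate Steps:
$U = -4$
$u = -780$ ($u = 15 \left(-4\right) 13 = \left(-60\right) 13 = -780$)
$u + \left(\left(-5 - 5\right) + 5\right) \left(11 - 35\right) = -780 + \left(\left(-5 - 5\right) + 5\right) \left(11 - 35\right) = -780 + \left(-10 + 5\right) \left(-24\right) = -780 - -120 = -780 + 120 = -660$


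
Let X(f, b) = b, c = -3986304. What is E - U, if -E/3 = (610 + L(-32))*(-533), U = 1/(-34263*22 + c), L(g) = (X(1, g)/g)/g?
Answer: 73971192459661/75841440 ≈ 9.7534e+5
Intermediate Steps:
L(g) = 1/g (L(g) = (g/g)/g = 1/g)
U = -1/4740090 (U = 1/(-34263*22 - 3986304) = 1/(-753786 - 3986304) = 1/(-4740090) = -1/4740090 ≈ -2.1097e-7)
E = 31210881/32 (E = -3*(610 + 1/(-32))*(-533) = -3*(610 - 1/32)*(-533) = -58557*(-533)/32 = -3*(-10403627/32) = 31210881/32 ≈ 9.7534e+5)
E - U = 31210881/32 - 1*(-1/4740090) = 31210881/32 + 1/4740090 = 73971192459661/75841440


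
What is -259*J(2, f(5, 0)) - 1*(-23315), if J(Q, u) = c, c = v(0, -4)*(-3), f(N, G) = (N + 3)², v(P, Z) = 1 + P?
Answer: 24092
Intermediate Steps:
f(N, G) = (3 + N)²
c = -3 (c = (1 + 0)*(-3) = 1*(-3) = -3)
J(Q, u) = -3
-259*J(2, f(5, 0)) - 1*(-23315) = -259*(-3) - 1*(-23315) = 777 + 23315 = 24092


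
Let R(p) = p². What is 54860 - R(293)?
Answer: -30989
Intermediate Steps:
54860 - R(293) = 54860 - 1*293² = 54860 - 1*85849 = 54860 - 85849 = -30989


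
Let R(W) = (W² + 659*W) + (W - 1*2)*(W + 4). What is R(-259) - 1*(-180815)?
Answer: 143770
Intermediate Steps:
R(W) = W² + 659*W + (-2 + W)*(4 + W) (R(W) = (W² + 659*W) + (W - 2)*(4 + W) = (W² + 659*W) + (-2 + W)*(4 + W) = W² + 659*W + (-2 + W)*(4 + W))
R(-259) - 1*(-180815) = (-8 + 2*(-259)² + 661*(-259)) - 1*(-180815) = (-8 + 2*67081 - 171199) + 180815 = (-8 + 134162 - 171199) + 180815 = -37045 + 180815 = 143770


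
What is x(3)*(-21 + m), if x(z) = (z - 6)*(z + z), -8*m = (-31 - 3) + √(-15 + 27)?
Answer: 603/2 + 9*√3/2 ≈ 309.29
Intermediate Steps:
m = 17/4 - √3/4 (m = -((-31 - 3) + √(-15 + 27))/8 = -(-34 + √12)/8 = -(-34 + 2*√3)/8 = 17/4 - √3/4 ≈ 3.8170)
x(z) = 2*z*(-6 + z) (x(z) = (-6 + z)*(2*z) = 2*z*(-6 + z))
x(3)*(-21 + m) = (2*3*(-6 + 3))*(-21 + (17/4 - √3/4)) = (2*3*(-3))*(-67/4 - √3/4) = -18*(-67/4 - √3/4) = 603/2 + 9*√3/2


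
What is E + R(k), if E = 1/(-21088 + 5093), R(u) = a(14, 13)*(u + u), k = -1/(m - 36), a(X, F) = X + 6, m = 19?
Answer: 639783/271915 ≈ 2.3529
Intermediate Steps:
a(X, F) = 6 + X
k = 1/17 (k = -1/(19 - 36) = -1/(-17) = -1/17*(-1) = 1/17 ≈ 0.058824)
R(u) = 40*u (R(u) = (6 + 14)*(u + u) = 20*(2*u) = 40*u)
E = -1/15995 (E = 1/(-15995) = -1/15995 ≈ -6.2520e-5)
E + R(k) = -1/15995 + 40*(1/17) = -1/15995 + 40/17 = 639783/271915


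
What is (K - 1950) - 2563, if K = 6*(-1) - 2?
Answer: -4521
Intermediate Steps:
K = -8 (K = -6 - 2 = -8)
(K - 1950) - 2563 = (-8 - 1950) - 2563 = -1958 - 2563 = -4521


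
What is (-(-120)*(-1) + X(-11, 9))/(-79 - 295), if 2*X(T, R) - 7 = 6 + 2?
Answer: 225/748 ≈ 0.30080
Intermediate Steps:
X(T, R) = 15/2 (X(T, R) = 7/2 + (6 + 2)/2 = 7/2 + (½)*8 = 7/2 + 4 = 15/2)
(-(-120)*(-1) + X(-11, 9))/(-79 - 295) = (-(-120)*(-1) + 15/2)/(-79 - 295) = (-20*6 + 15/2)/(-374) = (-120 + 15/2)*(-1/374) = -225/2*(-1/374) = 225/748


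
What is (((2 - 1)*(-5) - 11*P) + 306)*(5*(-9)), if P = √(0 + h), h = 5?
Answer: -13545 + 495*√5 ≈ -12438.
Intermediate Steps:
P = √5 (P = √(0 + 5) = √5 ≈ 2.2361)
(((2 - 1)*(-5) - 11*P) + 306)*(5*(-9)) = (((2 - 1)*(-5) - 11*√5) + 306)*(5*(-9)) = ((1*(-5) - 11*√5) + 306)*(-45) = ((-5 - 11*√5) + 306)*(-45) = (301 - 11*√5)*(-45) = -13545 + 495*√5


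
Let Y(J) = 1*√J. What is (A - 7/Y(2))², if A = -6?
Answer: 121/2 + 42*√2 ≈ 119.90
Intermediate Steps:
Y(J) = √J
(A - 7/Y(2))² = (-6 - 7*√2/2)²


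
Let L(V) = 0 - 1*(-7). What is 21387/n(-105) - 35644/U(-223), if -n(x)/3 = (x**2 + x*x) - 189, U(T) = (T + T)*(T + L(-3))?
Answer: -40722023/58500036 ≈ -0.69610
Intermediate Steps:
L(V) = 7 (L(V) = 0 + 7 = 7)
U(T) = 2*T*(7 + T) (U(T) = (T + T)*(T + 7) = (2*T)*(7 + T) = 2*T*(7 + T))
n(x) = 567 - 6*x**2 (n(x) = -3*((x**2 + x*x) - 189) = -3*((x**2 + x**2) - 189) = -3*(2*x**2 - 189) = -3*(-189 + 2*x**2) = 567 - 6*x**2)
21387/n(-105) - 35644/U(-223) = 21387/(567 - 6*(-105)**2) - 35644*(-1/(446*(7 - 223))) = 21387/(567 - 6*11025) - 35644/(2*(-223)*(-216)) = 21387/(567 - 66150) - 35644/96336 = 21387/(-65583) - 35644*1/96336 = 21387*(-1/65583) - 8911/24084 = -7129/21861 - 8911/24084 = -40722023/58500036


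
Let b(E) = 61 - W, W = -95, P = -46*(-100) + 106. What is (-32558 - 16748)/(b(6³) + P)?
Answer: -24653/2431 ≈ -10.141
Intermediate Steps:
P = 4706 (P = 4600 + 106 = 4706)
b(E) = 156 (b(E) = 61 - 1*(-95) = 61 + 95 = 156)
(-32558 - 16748)/(b(6³) + P) = (-32558 - 16748)/(156 + 4706) = -49306/4862 = -49306*1/4862 = -24653/2431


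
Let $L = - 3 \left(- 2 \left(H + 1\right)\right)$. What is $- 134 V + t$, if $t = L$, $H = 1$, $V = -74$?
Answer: $9928$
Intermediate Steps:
$L = 12$ ($L = - 3 \left(- 2 \left(1 + 1\right)\right) = - 3 \left(\left(-2\right) 2\right) = \left(-3\right) \left(-4\right) = 12$)
$t = 12$
$- 134 V + t = \left(-134\right) \left(-74\right) + 12 = 9916 + 12 = 9928$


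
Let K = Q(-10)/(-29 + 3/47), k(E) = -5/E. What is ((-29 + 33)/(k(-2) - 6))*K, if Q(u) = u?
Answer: -47/119 ≈ -0.39496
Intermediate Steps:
K = 47/136 (K = -10/(-29 + 3/47) = -10/(-1360/47) = -10*(-47/1360) = 47/136 ≈ 0.34559)
((-29 + 33)/(k(-2) - 6))*K = ((-29 + 33)/(-5/(-2) - 6))*(47/136) = (4/(-5*(-½) - 6))*(47/136) = (4/(5/2 - 6))*(47/136) = (4/(-7/2))*(47/136) = (4*(-2/7))*(47/136) = -8/7*47/136 = -47/119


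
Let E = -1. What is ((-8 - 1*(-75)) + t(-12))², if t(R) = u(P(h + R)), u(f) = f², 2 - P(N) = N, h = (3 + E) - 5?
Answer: 126736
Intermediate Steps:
h = -3 (h = (3 - 1) - 5 = 2 - 5 = -3)
P(N) = 2 - N
t(R) = (5 - R)² (t(R) = (2 - (-3 + R))² = (2 + (3 - R))² = (5 - R)²)
((-8 - 1*(-75)) + t(-12))² = ((-8 - 1*(-75)) + (-5 - 12)²)² = ((-8 + 75) + (-17)²)² = (67 + 289)² = 356² = 126736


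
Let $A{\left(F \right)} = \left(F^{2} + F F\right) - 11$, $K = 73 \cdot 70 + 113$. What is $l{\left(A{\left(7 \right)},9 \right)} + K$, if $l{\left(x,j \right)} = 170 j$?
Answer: $6753$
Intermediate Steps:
$K = 5223$ ($K = 5110 + 113 = 5223$)
$A{\left(F \right)} = -11 + 2 F^{2}$ ($A{\left(F \right)} = \left(F^{2} + F^{2}\right) - 11 = 2 F^{2} - 11 = -11 + 2 F^{2}$)
$l{\left(A{\left(7 \right)},9 \right)} + K = 170 \cdot 9 + 5223 = 1530 + 5223 = 6753$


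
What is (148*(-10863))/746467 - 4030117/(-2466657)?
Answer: -957354312029/1841278050819 ≈ -0.51994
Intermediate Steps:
(148*(-10863))/746467 - 4030117/(-2466657) = -1607724*1/746467 - 4030117*(-1/2466657) = -1607724/746467 + 4030117/2466657 = -957354312029/1841278050819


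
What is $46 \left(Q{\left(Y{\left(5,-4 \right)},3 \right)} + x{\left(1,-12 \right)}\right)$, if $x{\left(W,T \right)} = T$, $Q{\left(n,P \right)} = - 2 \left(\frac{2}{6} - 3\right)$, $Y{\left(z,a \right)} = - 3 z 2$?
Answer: $- \frac{920}{3} \approx -306.67$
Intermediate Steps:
$Y{\left(z,a \right)} = - 6 z$
$Q{\left(n,P \right)} = \frac{16}{3}$ ($Q{\left(n,P \right)} = - 2 \left(2 \cdot \frac{1}{6} - 3\right) = - 2 \left(\frac{1}{3} - 3\right) = \left(-2\right) \left(- \frac{8}{3}\right) = \frac{16}{3}$)
$46 \left(Q{\left(Y{\left(5,-4 \right)},3 \right)} + x{\left(1,-12 \right)}\right) = 46 \left(\frac{16}{3} - 12\right) = 46 \left(- \frac{20}{3}\right) = - \frac{920}{3}$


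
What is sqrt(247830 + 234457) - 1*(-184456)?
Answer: 184456 + sqrt(482287) ≈ 1.8515e+5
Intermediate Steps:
sqrt(247830 + 234457) - 1*(-184456) = sqrt(482287) + 184456 = 184456 + sqrt(482287)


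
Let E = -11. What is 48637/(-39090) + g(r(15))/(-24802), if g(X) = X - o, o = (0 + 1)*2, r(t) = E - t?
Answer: -602600177/484755090 ≈ -1.2431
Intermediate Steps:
r(t) = -11 - t
o = 2 (o = 1*2 = 2)
g(X) = -2 + X (g(X) = X - 1*2 = X - 2 = -2 + X)
48637/(-39090) + g(r(15))/(-24802) = 48637/(-39090) + (-2 + (-11 - 1*15))/(-24802) = 48637*(-1/39090) + (-2 + (-11 - 15))*(-1/24802) = -48637/39090 + (-2 - 26)*(-1/24802) = -48637/39090 - 28*(-1/24802) = -48637/39090 + 14/12401 = -602600177/484755090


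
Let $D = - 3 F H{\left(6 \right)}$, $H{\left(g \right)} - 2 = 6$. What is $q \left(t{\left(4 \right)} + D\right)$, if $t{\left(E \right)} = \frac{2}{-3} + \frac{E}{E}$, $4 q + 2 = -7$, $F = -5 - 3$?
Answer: $- \frac{1731}{4} \approx -432.75$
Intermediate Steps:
$F = -8$
$H{\left(g \right)} = 8$ ($H{\left(g \right)} = 2 + 6 = 8$)
$q = - \frac{9}{4}$ ($q = - \frac{1}{2} + \frac{1}{4} \left(-7\right) = - \frac{1}{2} - \frac{7}{4} = - \frac{9}{4} \approx -2.25$)
$t{\left(E \right)} = \frac{1}{3}$ ($t{\left(E \right)} = 2 \left(- \frac{1}{3}\right) + 1 = - \frac{2}{3} + 1 = \frac{1}{3}$)
$D = 192$ ($D = \left(-3\right) \left(-8\right) 8 = 24 \cdot 8 = 192$)
$q \left(t{\left(4 \right)} + D\right) = - \frac{9 \left(\frac{1}{3} + 192\right)}{4} = \left(- \frac{9}{4}\right) \frac{577}{3} = - \frac{1731}{4}$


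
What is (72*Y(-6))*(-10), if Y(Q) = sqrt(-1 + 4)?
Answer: -720*sqrt(3) ≈ -1247.1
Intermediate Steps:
Y(Q) = sqrt(3)
(72*Y(-6))*(-10) = (72*sqrt(3))*(-10) = -720*sqrt(3)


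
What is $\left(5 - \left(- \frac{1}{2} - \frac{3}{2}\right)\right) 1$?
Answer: $7$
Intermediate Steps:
$\left(5 - \left(- \frac{1}{2} - \frac{3}{2}\right)\right) 1 = \left(5 - -2\right) 1 = \left(5 + \left(\frac{1}{2} + \frac{3}{2}\right)\right) 1 = \left(5 + 2\right) 1 = 7 \cdot 1 = 7$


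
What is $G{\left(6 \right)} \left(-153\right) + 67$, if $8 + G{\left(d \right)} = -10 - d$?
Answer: $3739$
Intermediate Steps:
$G{\left(d \right)} = -18 - d$ ($G{\left(d \right)} = -8 - \left(10 + d\right) = -18 - d$)
$G{\left(6 \right)} \left(-153\right) + 67 = \left(-18 - 6\right) \left(-153\right) + 67 = \left(-24\right) \left(-153\right) + 67 = 3672 + 67 = 3739$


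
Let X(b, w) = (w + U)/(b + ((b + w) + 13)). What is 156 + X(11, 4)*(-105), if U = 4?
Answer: 1748/13 ≈ 134.46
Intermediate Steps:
X(b, w) = (4 + w)/(13 + w + 2*b) (X(b, w) = (w + 4)/(b + ((b + w) + 13)) = (4 + w)/(b + (13 + b + w)) = (4 + w)/(13 + w + 2*b))
156 + X(11, 4)*(-105) = 156 + ((4 + 4)/(13 + 4 + 2*11))*(-105) = 156 + (8/(13 + 4 + 22))*(-105) = 156 + (8/39)*(-105) = 156 - 280/13 = 1748/13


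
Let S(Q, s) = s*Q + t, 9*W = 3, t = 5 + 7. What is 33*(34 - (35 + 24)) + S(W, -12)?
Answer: -817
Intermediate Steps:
t = 12
W = ⅓ (W = (⅑)*3 = ⅓ ≈ 0.33333)
S(Q, s) = 12 + Q*s (S(Q, s) = s*Q + 12 = Q*s + 12 = 12 + Q*s)
33*(34 - (35 + 24)) + S(W, -12) = 33*(34 - (35 + 24)) + (12 + (⅓)*(-12)) = 33*(34 - 1*59) + (12 - 4) = 33*(34 - 59) + 8 = 33*(-25) + 8 = -825 + 8 = -817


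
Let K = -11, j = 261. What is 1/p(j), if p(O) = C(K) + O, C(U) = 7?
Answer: 1/268 ≈ 0.0037313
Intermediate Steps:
p(O) = 7 + O
1/p(j) = 1/(7 + 261) = 1/268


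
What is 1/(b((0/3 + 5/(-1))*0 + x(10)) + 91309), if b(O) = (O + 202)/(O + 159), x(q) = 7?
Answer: 166/15157503 ≈ 1.0952e-5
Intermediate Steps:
b(O) = (202 + O)/(159 + O)
1/(b((0/3 + 5/(-1))*0 + x(10)) + 91309) = 1/((202 + ((0/3 + 5/(-1))*0 + 7))/(159 + ((0/3 + 5/(-1))*0 + 7)) + 91309) = 1/((202 + ((0*(1/3) + 5*(-1))*0 + 7))/(159 + ((0*(1/3) + 5*(-1))*0 + 7)) + 91309) = 1/((202 + ((0 - 5)*0 + 7))/(159 + ((0 - 5)*0 + 7)) + 91309) = 1/((202 + (-5*0 + 7))/(159 + (-5*0 + 7)) + 91309) = 1/((202 + (0 + 7))/(159 + (0 + 7)) + 91309) = 1/((202 + 7)/(159 + 7) + 91309) = 1/(209/166 + 91309) = 1/(15157503/166) = 166/15157503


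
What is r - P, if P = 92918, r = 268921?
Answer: 176003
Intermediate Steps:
r - P = 268921 - 1*92918 = 268921 - 92918 = 176003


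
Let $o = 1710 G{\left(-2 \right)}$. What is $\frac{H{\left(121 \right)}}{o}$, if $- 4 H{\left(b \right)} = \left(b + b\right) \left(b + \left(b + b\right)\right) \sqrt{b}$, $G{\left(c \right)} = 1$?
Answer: $- \frac{161051}{1140} \approx -141.27$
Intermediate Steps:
$H{\left(b \right)} = - \frac{3 b^{\frac{5}{2}}}{2}$ ($H{\left(b \right)} = - \frac{\left(b + b\right) \left(b + \left(b + b\right)\right) \sqrt{b}}{4} = - \frac{2 b \left(b + 2 b\right) \sqrt{b}}{4} = - \frac{2 b 3 b \sqrt{b}}{4} = - \frac{6 b^{2} \sqrt{b}}{4} = - \frac{6 b^{\frac{5}{2}}}{4} = - \frac{3 b^{\frac{5}{2}}}{2}$)
$o = 1710$ ($o = 1710 \cdot 1 = 1710$)
$\frac{H{\left(121 \right)}}{o} = \frac{\left(- \frac{3}{2}\right) 121^{\frac{5}{2}}}{1710} = \left(- \frac{3}{2}\right) 161051 \cdot \frac{1}{1710} = \left(- \frac{483153}{2}\right) \frac{1}{1710} = - \frac{161051}{1140}$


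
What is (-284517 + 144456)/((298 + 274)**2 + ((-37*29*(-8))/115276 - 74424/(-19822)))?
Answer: -40004938391649/93453059344690 ≈ -0.42808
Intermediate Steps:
(-284517 + 144456)/((298 + 274)**2 + ((-37*29*(-8))/115276 - 74424/(-19822))) = -140061/(572**2 + (-1073*(-8)*(1/115276) - 74424*(-1/19822))) = -140061/(327184 + (8584*(1/115276) + 37212/9911)) = -140061/(327184 + (2146/28819 + 37212/9911)) = -140061/(327184 + 1093681634/285625109) = -140061/93453059344690/285625109 = -140061*285625109/93453059344690 = -40004938391649/93453059344690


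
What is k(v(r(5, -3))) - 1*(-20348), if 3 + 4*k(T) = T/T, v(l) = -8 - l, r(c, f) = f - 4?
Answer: 40695/2 ≈ 20348.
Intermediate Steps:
r(c, f) = -4 + f
k(T) = -½ (k(T) = -¾ + (T/T)/4 = -¾ + (¼)*1 = -¾ + ¼ = -½)
k(v(r(5, -3))) - 1*(-20348) = -½ - 1*(-20348) = -½ + 20348 = 40695/2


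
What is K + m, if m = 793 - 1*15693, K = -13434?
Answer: -28334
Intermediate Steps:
m = -14900 (m = 793 - 15693 = -14900)
K + m = -13434 - 14900 = -28334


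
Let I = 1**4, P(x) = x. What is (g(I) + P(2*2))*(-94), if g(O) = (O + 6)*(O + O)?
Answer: -1692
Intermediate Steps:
I = 1
g(O) = 2*O*(6 + O) (g(O) = (6 + O)*(2*O) = 2*O*(6 + O))
(g(I) + P(2*2))*(-94) = (2*1*(6 + 1) + 2*2)*(-94) = (2*1*7 + 4)*(-94) = (14 + 4)*(-94) = 18*(-94) = -1692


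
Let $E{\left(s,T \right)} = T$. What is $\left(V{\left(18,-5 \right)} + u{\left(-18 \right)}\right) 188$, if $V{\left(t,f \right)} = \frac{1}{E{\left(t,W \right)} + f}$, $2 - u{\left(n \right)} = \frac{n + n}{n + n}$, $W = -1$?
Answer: $\frac{470}{3} \approx 156.67$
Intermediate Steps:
$u{\left(n \right)} = 1$ ($u{\left(n \right)} = 2 - \frac{n + n}{n + n} = 2 - \frac{2 n}{2 n} = 2 - 2 n \frac{1}{2 n} = 2 - 1 = 1$)
$V{\left(t,f \right)} = \frac{1}{-1 + f}$
$\left(V{\left(18,-5 \right)} + u{\left(-18 \right)}\right) 188 = \left(\frac{1}{-1 - 5} + 1\right) 188 = \left(\frac{1}{-6} + 1\right) 188 = \left(- \frac{1}{6} + 1\right) 188 = \frac{5}{6} \cdot 188 = \frac{470}{3}$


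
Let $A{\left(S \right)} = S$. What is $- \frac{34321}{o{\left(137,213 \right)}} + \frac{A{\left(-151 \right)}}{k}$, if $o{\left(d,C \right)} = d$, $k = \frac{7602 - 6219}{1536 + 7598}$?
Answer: $- \frac{236421001}{189471} \approx -1247.8$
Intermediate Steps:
$k = \frac{1383}{9134} \approx 0.15141$
$- \frac{34321}{o{\left(137,213 \right)}} + \frac{A{\left(-151 \right)}}{k} = - \frac{34321}{137} - \frac{151}{\frac{1383}{9134}} = \left(-34321\right) \frac{1}{137} - \frac{1379234}{1383} = - \frac{34321}{137} - \frac{1379234}{1383} = - \frac{236421001}{189471}$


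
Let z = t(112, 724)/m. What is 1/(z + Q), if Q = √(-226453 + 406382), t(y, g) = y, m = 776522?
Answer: -21742616/27123685732884273 + 150746604121*√179929/27123685732884273 ≈ 0.0023575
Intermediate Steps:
z = 56/388261 (z = 112/776522 = 112*(1/776522) = 56/388261 ≈ 0.00014423)
Q = √179929 ≈ 424.18
1/(z + Q) = 1/(56/388261 + √179929)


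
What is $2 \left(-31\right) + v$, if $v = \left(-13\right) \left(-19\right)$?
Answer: $185$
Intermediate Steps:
$v = 247$
$2 \left(-31\right) + v = 2 \left(-31\right) + 247 = -62 + 247 = 185$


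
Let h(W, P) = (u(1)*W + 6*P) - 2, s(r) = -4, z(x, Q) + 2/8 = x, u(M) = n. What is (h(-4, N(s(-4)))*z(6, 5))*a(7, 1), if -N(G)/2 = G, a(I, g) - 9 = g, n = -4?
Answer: 3565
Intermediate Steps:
u(M) = -4
a(I, g) = 9 + g
z(x, Q) = -¼ + x
N(G) = -2*G
h(W, P) = -2 - 4*W + 6*P (h(W, P) = (-4*W + 6*P) - 2 = -2 - 4*W + 6*P)
(h(-4, N(s(-4)))*z(6, 5))*a(7, 1) = ((-2 - 4*(-4) + 6*(-2*(-4)))*(-¼ + 6))*(9 + 1) = ((-2 + 16 + 6*8)*(23/4))*10 = ((-2 + 16 + 48)*(23/4))*10 = (62*(23/4))*10 = (713/2)*10 = 3565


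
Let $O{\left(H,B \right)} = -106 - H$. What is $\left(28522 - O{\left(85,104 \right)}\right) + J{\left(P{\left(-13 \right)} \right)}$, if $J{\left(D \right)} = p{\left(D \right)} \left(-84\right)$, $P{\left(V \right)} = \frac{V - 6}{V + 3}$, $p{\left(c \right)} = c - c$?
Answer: $28713$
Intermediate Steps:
$p{\left(c \right)} = 0$
$P{\left(V \right)} = \frac{-6 + V}{3 + V}$
$J{\left(D \right)} = 0$ ($J{\left(D \right)} = 0 \left(-84\right) = 0$)
$\left(28522 - O{\left(85,104 \right)}\right) + J{\left(P{\left(-13 \right)} \right)} = \left(28522 - \left(-106 - 85\right)\right) + 0 = \left(28522 - -191\right) + 0 = \left(28522 + 191\right) + 0 = 28713 + 0 = 28713$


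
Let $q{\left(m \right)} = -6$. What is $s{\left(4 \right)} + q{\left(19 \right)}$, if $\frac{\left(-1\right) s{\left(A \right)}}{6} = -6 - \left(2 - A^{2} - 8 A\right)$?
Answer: $-246$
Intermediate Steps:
$s{\left(A \right)} = 48 - 48 A - 6 A^{2}$ ($s{\left(A \right)} = - 6 \left(-6 - \left(2 - A^{2} - 8 A\right)\right) = - 6 \left(-6 + \left(-2 + A^{2} + 8 A\right)\right) = - 6 \left(-8 + A^{2} + 8 A\right) = 48 - 48 A - 6 A^{2}$)
$s{\left(4 \right)} + q{\left(19 \right)} = \left(48 - 192 - 6 \cdot 4^{2}\right) - 6 = \left(48 - 192 - 96\right) - 6 = -240 - 6 = -246$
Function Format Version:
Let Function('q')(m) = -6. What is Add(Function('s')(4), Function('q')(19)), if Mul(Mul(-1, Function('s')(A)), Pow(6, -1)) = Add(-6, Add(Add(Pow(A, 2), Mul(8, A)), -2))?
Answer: -246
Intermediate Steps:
Function('s')(A) = Add(48, Mul(-48, A), Mul(-6, Pow(A, 2))) (Function('s')(A) = Mul(-6, Add(-6, Add(Add(Pow(A, 2), Mul(8, A)), -2))) = Mul(-6, Add(-6, Add(-2, Pow(A, 2), Mul(8, A)))) = Mul(-6, Add(-8, Pow(A, 2), Mul(8, A))) = Add(48, Mul(-48, A), Mul(-6, Pow(A, 2))))
Add(Function('s')(4), Function('q')(19)) = Add(Add(48, Mul(-48, 4), Mul(-6, Pow(4, 2))), -6) = Add(Add(48, -192, Mul(-6, 16)), -6) = Add(Add(48, -192, -96), -6) = Add(-240, -6) = -246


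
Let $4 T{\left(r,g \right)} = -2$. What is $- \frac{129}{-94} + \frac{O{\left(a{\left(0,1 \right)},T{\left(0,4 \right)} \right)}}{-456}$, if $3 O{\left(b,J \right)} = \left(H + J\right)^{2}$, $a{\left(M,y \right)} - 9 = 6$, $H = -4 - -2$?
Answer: $\frac{351769}{257184} \approx 1.3678$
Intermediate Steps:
$H = -2$ ($H = -4 + 2 = -2$)
$a{\left(M,y \right)} = 15$ ($a{\left(M,y \right)} = 9 + 6 = 15$)
$T{\left(r,g \right)} = - \frac{1}{2}$ ($T{\left(r,g \right)} = \frac{1}{4} \left(-2\right) = - \frac{1}{2}$)
$O{\left(b,J \right)} = \frac{\left(-2 + J\right)^{2}}{3}$
$- \frac{129}{-94} + \frac{O{\left(a{\left(0,1 \right)},T{\left(0,4 \right)} \right)}}{-456} = - \frac{129}{-94} + \frac{\frac{1}{3} \left(-2 - \frac{1}{2}\right)^{2}}{-456} = \left(-129\right) \left(- \frac{1}{94}\right) + \frac{\left(- \frac{5}{2}\right)^{2}}{3} \left(- \frac{1}{456}\right) = \frac{129}{94} + \frac{1}{3} \cdot \frac{25}{4} \left(- \frac{1}{456}\right) = \frac{129}{94} + \frac{25}{12} \left(- \frac{1}{456}\right) = \frac{129}{94} - \frac{25}{5472} = \frac{351769}{257184}$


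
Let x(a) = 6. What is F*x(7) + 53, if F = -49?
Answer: -241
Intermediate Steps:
F*x(7) + 53 = -49*6 + 53 = -294 + 53 = -241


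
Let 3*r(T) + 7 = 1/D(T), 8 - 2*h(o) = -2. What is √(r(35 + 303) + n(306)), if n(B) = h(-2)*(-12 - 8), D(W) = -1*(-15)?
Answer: 2*I*√5755/15 ≈ 10.115*I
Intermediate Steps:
h(o) = 5 (h(o) = 4 - ½*(-2) = 4 + 1 = 5)
D(W) = 15
r(T) = -104/45 (r(T) = -7/3 + (⅓)/15 = -7/3 + (⅓)*(1/15) = -7/3 + 1/45 = -104/45)
n(B) = -100 (n(B) = 5*(-12 - 8) = 5*(-20) = -100)
√(r(35 + 303) + n(306)) = √(-104/45 - 100) = √(-4604/45) = 2*I*√5755/15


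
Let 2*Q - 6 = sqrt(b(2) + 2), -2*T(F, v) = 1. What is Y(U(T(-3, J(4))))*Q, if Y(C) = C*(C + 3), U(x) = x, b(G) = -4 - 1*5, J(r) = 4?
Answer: -15/4 - 5*I*sqrt(7)/8 ≈ -3.75 - 1.6536*I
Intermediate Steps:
T(F, v) = -1/2 (T(F, v) = -1/2*1 = -1/2)
b(G) = -9 (b(G) = -4 - 5 = -9)
Y(C) = C*(3 + C)
Q = 3 + I*sqrt(7)/2 (Q = 3 + sqrt(-9 + 2)/2 = 3 + sqrt(-7)/2 = 3 + (I*sqrt(7))/2 = 3 + I*sqrt(7)/2 ≈ 3.0 + 1.3229*I)
Y(U(T(-3, J(4))))*Q = (-(3 - 1/2)/2)*(3 + I*sqrt(7)/2) = (-1/2*5/2)*(3 + I*sqrt(7)/2) = -5*(3 + I*sqrt(7)/2)/4 = -15/4 - 5*I*sqrt(7)/8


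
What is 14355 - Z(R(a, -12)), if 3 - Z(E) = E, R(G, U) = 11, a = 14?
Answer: 14363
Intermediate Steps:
Z(E) = 3 - E
14355 - Z(R(a, -12)) = 14355 - (3 - 1*11) = 14355 - (3 - 11) = 14355 - 1*(-8) = 14355 + 8 = 14363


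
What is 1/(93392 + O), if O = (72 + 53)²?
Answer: 1/109017 ≈ 9.1729e-6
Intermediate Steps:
O = 15625 (O = 125² = 15625)
1/(93392 + O) = 1/(93392 + 15625) = 1/109017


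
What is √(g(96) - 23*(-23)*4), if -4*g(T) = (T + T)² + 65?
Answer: I*√28465/2 ≈ 84.358*I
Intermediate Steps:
g(T) = -65/4 - T² (g(T) = -((T + T)² + 65)/4 = -((2*T)² + 65)/4 = -(4*T² + 65)/4 = -(65 + 4*T²)/4 = -65/4 - T²)
√(g(96) - 23*(-23)*4) = √((-65/4 - 1*96²) - 23*(-23)*4) = √((-65/4 - 1*9216) + 529*4) = √((-65/4 - 9216) + 2116) = √(-36929/4 + 2116) = √(-28465/4) = I*√28465/2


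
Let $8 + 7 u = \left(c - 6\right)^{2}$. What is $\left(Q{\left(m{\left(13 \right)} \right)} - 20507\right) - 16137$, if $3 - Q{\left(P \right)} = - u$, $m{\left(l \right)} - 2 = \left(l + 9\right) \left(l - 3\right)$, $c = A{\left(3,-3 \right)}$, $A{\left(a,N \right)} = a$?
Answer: $- \frac{256486}{7} \approx -36641.0$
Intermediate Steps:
$c = 3$
$m{\left(l \right)} = 2 + \left(-3 + l\right) \left(9 + l\right)$ ($m{\left(l \right)} = 2 + \left(l + 9\right) \left(l - 3\right) = 2 + \left(9 + l\right) \left(-3 + l\right) = 2 + \left(-3 + l\right) \left(9 + l\right)$)
$u = \frac{1}{7}$ ($u = - \frac{8}{7} + \frac{\left(3 - 6\right)^{2}}{7} = - \frac{8}{7} + \frac{\left(-3\right)^{2}}{7} = - \frac{8}{7} + \frac{1}{7} \cdot 9 = - \frac{8}{7} + \frac{9}{7} = \frac{1}{7} \approx 0.14286$)
$Q{\left(P \right)} = \frac{22}{7}$ ($Q{\left(P \right)} = 3 - \left(-1\right) \frac{1}{7} = 3 - - \frac{1}{7} = 3 + \frac{1}{7} = \frac{22}{7}$)
$\left(Q{\left(m{\left(13 \right)} \right)} - 20507\right) - 16137 = \left(\frac{22}{7} - 20507\right) - 16137 = - \frac{143527}{7} - 16137 = - \frac{256486}{7}$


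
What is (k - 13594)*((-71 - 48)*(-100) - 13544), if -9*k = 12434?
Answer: 73859440/3 ≈ 2.4620e+7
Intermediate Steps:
k = -12434/9 (k = -1/9*12434 = -12434/9 ≈ -1381.6)
(k - 13594)*((-71 - 48)*(-100) - 13544) = (-12434/9 - 13594)*((-71 - 48)*(-100) - 13544) = -134780*(-119*(-100) - 13544)/9 = -134780*(11900 - 13544)/9 = -134780/9*(-1644) = 73859440/3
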